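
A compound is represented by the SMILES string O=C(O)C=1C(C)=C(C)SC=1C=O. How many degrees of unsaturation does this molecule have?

5

Degree of unsaturation = (number of rings) + (number of π bonds).
Ring closures in the SMILES: 1.
π bonds: 4 double bonds (each 1 DoU) → 4 DoU from unsaturation.
Total DoU = 1 + 4 = 5.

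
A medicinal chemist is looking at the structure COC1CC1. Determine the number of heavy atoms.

Every atom symbol written in the SMILES (organic subset) is one heavy atom; implicit H are not written.
Heavy atoms by element → C:4, O:1.
Total: 5.

5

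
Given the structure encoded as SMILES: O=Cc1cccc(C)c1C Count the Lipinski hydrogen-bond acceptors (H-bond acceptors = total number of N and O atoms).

N atoms: 0; O atoms: 1.
Lipinski HBA = 0 + 1 = 1.

1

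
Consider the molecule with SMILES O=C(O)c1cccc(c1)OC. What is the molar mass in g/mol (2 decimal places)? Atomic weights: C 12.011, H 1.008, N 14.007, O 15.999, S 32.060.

152.15 g/mol

First, the molecular formula is C8H8O3 (counting implicit H from valence).
  C: 8 × 12.011 = 96.088
  H: 8 × 1.008 = 8.064
  O: 3 × 15.999 = 47.997
Sum: 8×12.011 + 8×1.008 + 3×15.999 = 152.149 → 152.15 g/mol.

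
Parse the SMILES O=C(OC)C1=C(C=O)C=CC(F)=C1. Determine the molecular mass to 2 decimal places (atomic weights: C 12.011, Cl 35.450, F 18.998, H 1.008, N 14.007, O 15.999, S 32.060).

First, the molecular formula is C9H7FO3 (counting implicit H from valence).
  C: 9 × 12.011 = 108.099
  F: 1 × 18.998 = 18.998
  H: 7 × 1.008 = 7.056
  O: 3 × 15.999 = 47.997
Sum: 9×12.011 + 1×18.998 + 7×1.008 + 3×15.999 = 182.150 → 182.15 g/mol.

182.15 g/mol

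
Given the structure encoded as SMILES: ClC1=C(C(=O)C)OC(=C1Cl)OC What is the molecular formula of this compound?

Walk through each heavy atom and fill implicit hydrogens from standard valence (C 4, N 3, O 2, S 2, halogen 1):
  atom 1: Cl (halogen, monovalent) → 0 H
  atom 2: C, bond orders sum to 4 (valence 4) → 0 H
  atom 3: C, bond orders sum to 4 (valence 4) → 0 H
  atom 4: C, bond orders sum to 4 (valence 4) → 0 H
  atom 5: O, bond orders sum to 2 (valence 2) → 0 H
  atom 6: C, bond orders sum to 1 (valence 4) → 3 H
  atom 7: O, bond orders sum to 2 (valence 2) → 0 H
  atom 8: C, bond orders sum to 4 (valence 4) → 0 H
  atom 9: C, bond orders sum to 4 (valence 4) → 0 H
  atom 10: Cl (halogen, monovalent) → 0 H
  atom 11: O, bond orders sum to 2 (valence 2) → 0 H
  atom 12: C, bond orders sum to 1 (valence 4) → 3 H
Totals → C:7, H:6, Cl:2, O:3.

C7H6Cl2O3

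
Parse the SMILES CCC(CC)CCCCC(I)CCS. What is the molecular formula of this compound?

C12H25IS

Walk through each heavy atom and fill implicit hydrogens from standard valence (C 4, N 3, O 2, S 2, halogen 1):
  atom 1: C, bond orders sum to 1 (valence 4) → 3 H
  atom 2: C, bond orders sum to 2 (valence 4) → 2 H
  atom 3: C, bond orders sum to 3 (valence 4) → 1 H
  atom 4: C, bond orders sum to 2 (valence 4) → 2 H
  atom 5: C, bond orders sum to 1 (valence 4) → 3 H
  atom 6: C, bond orders sum to 2 (valence 4) → 2 H
  atom 7: C, bond orders sum to 2 (valence 4) → 2 H
  atom 8: C, bond orders sum to 2 (valence 4) → 2 H
  atom 9: C, bond orders sum to 2 (valence 4) → 2 H
  atom 10: C, bond orders sum to 3 (valence 4) → 1 H
  atom 11: I (halogen, monovalent) → 0 H
  atom 12: C, bond orders sum to 2 (valence 4) → 2 H
  atom 13: C, bond orders sum to 2 (valence 4) → 2 H
  atom 14: S, bond orders sum to 1 (valence 2) → 1 H
Totals → C:12, H:25, I:1, S:1.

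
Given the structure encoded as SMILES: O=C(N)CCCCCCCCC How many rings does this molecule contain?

In SMILES, each pair of matching ring-closure digits denotes one ring-closing bond; the number of such bonds equals the number of independent rings.
Ring-closure bonds here: 0.

0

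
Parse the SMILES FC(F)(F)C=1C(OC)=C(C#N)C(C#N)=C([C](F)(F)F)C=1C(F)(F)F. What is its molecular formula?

Walk through each heavy atom and fill implicit hydrogens from standard valence (C 4, N 3, O 2, S 2, halogen 1):
  atom 1: F (halogen, monovalent) → 0 H
  atom 2: C, bond orders sum to 4 (valence 4) → 0 H
  atom 3: F (halogen, monovalent) → 0 H
  atom 4: F (halogen, monovalent) → 0 H
  atom 5: C, bond orders sum to 4 (valence 4) → 0 H
  atom 6: C, bond orders sum to 4 (valence 4) → 0 H
  atom 7: O, bond orders sum to 2 (valence 2) → 0 H
  atom 8: C, bond orders sum to 1 (valence 4) → 3 H
  atom 9: C, bond orders sum to 4 (valence 4) → 0 H
  atom 10: C, bond orders sum to 4 (valence 4) → 0 H
  atom 11: N, bond orders sum to 3 (valence 3) → 0 H
  atom 12: C, bond orders sum to 4 (valence 4) → 0 H
  atom 13: C, bond orders sum to 4 (valence 4) → 0 H
  atom 14: N, bond orders sum to 3 (valence 3) → 0 H
  atom 15: C, bond orders sum to 4 (valence 4) → 0 H
  atom 16: C with explicit H count 0
  atom 17: F (halogen, monovalent) → 0 H
  atom 18: F (halogen, monovalent) → 0 H
  atom 19: F (halogen, monovalent) → 0 H
  atom 20: C, bond orders sum to 4 (valence 4) → 0 H
  atom 21: C, bond orders sum to 4 (valence 4) → 0 H
  atom 22: F (halogen, monovalent) → 0 H
  atom 23: F (halogen, monovalent) → 0 H
  atom 24: F (halogen, monovalent) → 0 H
Totals → C:12, H:3, F:9, N:2, O:1.
In Hill order: C12H3F9N2O.

C12H3F9N2O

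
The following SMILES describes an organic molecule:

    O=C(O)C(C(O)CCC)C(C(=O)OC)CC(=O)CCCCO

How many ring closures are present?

0

In SMILES, each pair of matching ring-closure digits denotes one ring-closing bond; the number of such bonds equals the number of independent rings.
Ring-closure bonds here: 0.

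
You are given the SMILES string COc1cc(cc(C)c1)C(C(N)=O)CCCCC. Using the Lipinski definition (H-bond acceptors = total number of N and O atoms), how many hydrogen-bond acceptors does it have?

N atoms: 1; O atoms: 2.
Lipinski HBA = 1 + 2 = 3.

3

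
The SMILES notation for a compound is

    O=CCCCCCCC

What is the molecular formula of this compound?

Walk through each heavy atom and fill implicit hydrogens from standard valence (C 4, N 3, O 2, S 2, halogen 1):
  atom 1: O, bond orders sum to 2 (valence 2) → 0 H
  atom 2: C, bond orders sum to 3 (valence 4) → 1 H
  atom 3: C, bond orders sum to 2 (valence 4) → 2 H
  atom 4: C, bond orders sum to 2 (valence 4) → 2 H
  atom 5: C, bond orders sum to 2 (valence 4) → 2 H
  atom 6: C, bond orders sum to 2 (valence 4) → 2 H
  atom 7: C, bond orders sum to 2 (valence 4) → 2 H
  atom 8: C, bond orders sum to 2 (valence 4) → 2 H
  atom 9: C, bond orders sum to 1 (valence 4) → 3 H
Totals → C:8, H:16, O:1.

C8H16O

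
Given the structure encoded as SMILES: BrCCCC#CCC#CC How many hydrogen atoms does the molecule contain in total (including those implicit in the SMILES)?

11

Walk through each heavy atom and fill implicit hydrogens from standard valence (C 4, N 3, O 2, S 2, halogen 1):
  atom 1: Br (halogen, monovalent) → 0 H
  atom 2: C, bond orders sum to 2 (valence 4) → 2 H
  atom 3: C, bond orders sum to 2 (valence 4) → 2 H
  atom 4: C, bond orders sum to 2 (valence 4) → 2 H
  atom 5: C, bond orders sum to 4 (valence 4) → 0 H
  atom 6: C, bond orders sum to 4 (valence 4) → 0 H
  atom 7: C, bond orders sum to 2 (valence 4) → 2 H
  atom 8: C, bond orders sum to 4 (valence 4) → 0 H
  atom 9: C, bond orders sum to 4 (valence 4) → 0 H
  atom 10: C, bond orders sum to 1 (valence 4) → 3 H
Total hydrogens: 11.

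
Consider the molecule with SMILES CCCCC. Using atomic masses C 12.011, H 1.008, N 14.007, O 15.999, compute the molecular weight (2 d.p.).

First, the molecular formula is C5H12 (counting implicit H from valence).
  C: 5 × 12.011 = 60.055
  H: 12 × 1.008 = 12.096
Sum: 5×12.011 + 12×1.008 = 72.151 → 72.15 g/mol.

72.15 g/mol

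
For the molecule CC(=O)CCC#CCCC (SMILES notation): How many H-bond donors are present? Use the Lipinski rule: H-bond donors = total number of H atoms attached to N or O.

Donors: find every N or O and count the H atoms it carries.
  atom 3 (O): bond orders sum to 2 → 0 H
Lipinski HBD = 0.

0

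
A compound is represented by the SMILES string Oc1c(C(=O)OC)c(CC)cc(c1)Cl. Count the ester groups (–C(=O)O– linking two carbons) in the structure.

1

The ester motif appears at heavy-atom position 4 in the SMILES.
Other groups present: 1 hydroxyl.
Ester count: 1.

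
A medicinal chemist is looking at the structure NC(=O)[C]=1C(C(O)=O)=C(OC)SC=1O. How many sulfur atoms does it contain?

1

Scan the SMILES for S atoms (remember two-letter symbols like Cl and Br are single atoms).
Sulfur count: 1.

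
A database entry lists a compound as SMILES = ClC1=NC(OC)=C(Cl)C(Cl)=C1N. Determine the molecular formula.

Walk through each heavy atom and fill implicit hydrogens from standard valence (C 4, N 3, O 2, S 2, halogen 1):
  atom 1: Cl (halogen, monovalent) → 0 H
  atom 2: C, bond orders sum to 4 (valence 4) → 0 H
  atom 3: N, bond orders sum to 3 (valence 3) → 0 H
  atom 4: C, bond orders sum to 4 (valence 4) → 0 H
  atom 5: O, bond orders sum to 2 (valence 2) → 0 H
  atom 6: C, bond orders sum to 1 (valence 4) → 3 H
  atom 7: C, bond orders sum to 4 (valence 4) → 0 H
  atom 8: Cl (halogen, monovalent) → 0 H
  atom 9: C, bond orders sum to 4 (valence 4) → 0 H
  atom 10: Cl (halogen, monovalent) → 0 H
  atom 11: C, bond orders sum to 4 (valence 4) → 0 H
  atom 12: N, bond orders sum to 1 (valence 3) → 2 H
Totals → C:6, H:5, Cl:3, N:2, O:1.
In Hill order: C6H5Cl3N2O.

C6H5Cl3N2O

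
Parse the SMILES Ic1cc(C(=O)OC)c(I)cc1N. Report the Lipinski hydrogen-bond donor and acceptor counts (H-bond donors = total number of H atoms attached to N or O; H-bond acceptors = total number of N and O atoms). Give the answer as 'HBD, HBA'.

2, 3

Donors: find every N or O and count the H atoms it carries.
  atom 6 (O): bond orders sum to 2 → 0 H
  atom 7 (O): bond orders sum to 2 → 0 H
  atom 13 (N): bond orders sum to 1 → 2 H
Lipinski HBD = 2.
Acceptors: N atoms = 1, O atoms = 2 → HBA = 3.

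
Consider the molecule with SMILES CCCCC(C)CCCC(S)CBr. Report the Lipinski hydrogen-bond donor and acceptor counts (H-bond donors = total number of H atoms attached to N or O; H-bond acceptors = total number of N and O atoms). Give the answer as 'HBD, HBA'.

Donors: find every N or O and count the H atoms it carries.
  (no N or O atoms present)
Lipinski HBD = 0.
Acceptors: N atoms = 0, O atoms = 0 → HBA = 0.

0, 0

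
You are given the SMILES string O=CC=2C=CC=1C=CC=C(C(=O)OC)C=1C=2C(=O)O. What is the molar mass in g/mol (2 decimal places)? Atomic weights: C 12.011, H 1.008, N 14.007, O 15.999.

258.23 g/mol

First, the molecular formula is C14H10O5 (counting implicit H from valence).
  C: 14 × 12.011 = 168.154
  H: 10 × 1.008 = 10.080
  O: 5 × 15.999 = 79.995
Sum: 14×12.011 + 10×1.008 + 5×15.999 = 258.229 → 258.23 g/mol.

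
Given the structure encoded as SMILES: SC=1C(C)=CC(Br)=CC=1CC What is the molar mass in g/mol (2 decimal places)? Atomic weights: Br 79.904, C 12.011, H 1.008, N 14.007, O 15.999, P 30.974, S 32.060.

First, the molecular formula is C9H11BrS (counting implicit H from valence).
  Br: 1 × 79.904 = 79.904
  C: 9 × 12.011 = 108.099
  H: 11 × 1.008 = 11.088
  S: 1 × 32.060 = 32.060
Sum: 1×79.904 + 9×12.011 + 11×1.008 + 1×32.060 = 231.151 → 231.15 g/mol.

231.15 g/mol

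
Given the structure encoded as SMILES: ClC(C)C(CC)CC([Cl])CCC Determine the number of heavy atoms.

12

Every atom symbol written in the SMILES (organic subset) is one heavy atom; implicit H are not written.
Heavy atoms by element → C:10, Cl:2.
Total: 12.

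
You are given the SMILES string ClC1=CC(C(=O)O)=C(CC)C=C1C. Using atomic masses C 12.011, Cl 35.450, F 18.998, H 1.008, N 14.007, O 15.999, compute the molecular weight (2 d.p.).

First, the molecular formula is C10H11ClO2 (counting implicit H from valence).
  C: 10 × 12.011 = 120.110
  Cl: 1 × 35.450 = 35.450
  H: 11 × 1.008 = 11.088
  O: 2 × 15.999 = 31.998
Sum: 10×12.011 + 1×35.450 + 11×1.008 + 2×15.999 = 198.646 → 198.65 g/mol.

198.65 g/mol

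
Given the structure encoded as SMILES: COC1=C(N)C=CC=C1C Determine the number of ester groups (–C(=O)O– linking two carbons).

Scan the SMILES for the ester motif — none present.
Groups that are present: 1 ether, 1 primary amine.

0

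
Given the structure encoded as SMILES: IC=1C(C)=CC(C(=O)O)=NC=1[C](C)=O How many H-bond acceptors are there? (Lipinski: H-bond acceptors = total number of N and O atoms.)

N atoms: 1; O atoms: 3.
Lipinski HBA = 1 + 3 = 4.

4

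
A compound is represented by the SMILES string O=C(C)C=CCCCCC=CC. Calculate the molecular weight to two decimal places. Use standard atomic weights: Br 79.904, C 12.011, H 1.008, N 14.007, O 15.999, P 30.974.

First, the molecular formula is C11H18O (counting implicit H from valence).
  C: 11 × 12.011 = 132.121
  H: 18 × 1.008 = 18.144
  O: 1 × 15.999 = 15.999
Sum: 11×12.011 + 18×1.008 + 1×15.999 = 166.264 → 166.26 g/mol.

166.26 g/mol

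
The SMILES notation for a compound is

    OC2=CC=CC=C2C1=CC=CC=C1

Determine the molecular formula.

C12H10O

Walk through each heavy atom and fill implicit hydrogens from standard valence (C 4, N 3, O 2, S 2, halogen 1):
  atom 1: O, bond orders sum to 1 (valence 2) → 1 H
  atom 2: C, bond orders sum to 4 (valence 4) → 0 H
  atom 3: C, bond orders sum to 3 (valence 4) → 1 H
  atom 4: C, bond orders sum to 3 (valence 4) → 1 H
  atom 5: C, bond orders sum to 3 (valence 4) → 1 H
  atom 6: C, bond orders sum to 3 (valence 4) → 1 H
  atom 7: C, bond orders sum to 4 (valence 4) → 0 H
  atom 8: C, bond orders sum to 4 (valence 4) → 0 H
  atom 9: C, bond orders sum to 3 (valence 4) → 1 H
  atom 10: C, bond orders sum to 3 (valence 4) → 1 H
  atom 11: C, bond orders sum to 3 (valence 4) → 1 H
  atom 12: C, bond orders sum to 3 (valence 4) → 1 H
  atom 13: C, bond orders sum to 3 (valence 4) → 1 H
Totals → C:12, H:10, O:1.
In Hill order: C12H10O.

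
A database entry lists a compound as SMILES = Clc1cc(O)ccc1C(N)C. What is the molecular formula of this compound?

Walk through each heavy atom and fill implicit hydrogens from standard valence (C 4, N 3, O 2, S 2, halogen 1); for lowercase aromatic atoms, an aromatic c carries 1 H when it has two neighbours and 0 H with three, and aromatic n carries 0 H:
  atom 1: Cl (halogen, monovalent) → 0 H
  atom 2: aromatic c, 3 neighbours → 0 H
  atom 3: aromatic c, 2 neighbours → 1 H
  atom 4: aromatic c, 3 neighbours → 0 H
  atom 5: O, bond orders sum to 1 (valence 2) → 1 H
  atom 6: aromatic c, 2 neighbours → 1 H
  atom 7: aromatic c, 2 neighbours → 1 H
  atom 8: aromatic c, 3 neighbours → 0 H
  atom 9: C, bond orders sum to 3 (valence 4) → 1 H
  atom 10: N, bond orders sum to 1 (valence 3) → 2 H
  atom 11: C, bond orders sum to 1 (valence 4) → 3 H
Totals → C:8, H:10, Cl:1, N:1, O:1.
In Hill order: C8H10ClNO.

C8H10ClNO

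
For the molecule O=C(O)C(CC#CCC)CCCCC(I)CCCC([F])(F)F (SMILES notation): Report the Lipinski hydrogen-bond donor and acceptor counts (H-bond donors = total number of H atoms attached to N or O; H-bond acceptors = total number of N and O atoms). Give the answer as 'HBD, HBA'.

1, 2

Donors: find every N or O and count the H atoms it carries.
  atom 1 (O): bond orders sum to 2 → 0 H
  atom 3 (O): bond orders sum to 1 → 1 H
Lipinski HBD = 1.
Acceptors: N atoms = 0, O atoms = 2 → HBA = 2.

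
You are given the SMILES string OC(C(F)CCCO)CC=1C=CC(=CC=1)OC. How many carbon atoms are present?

Count every carbon token in the SMILES (each C, including those in ring-closure positions and inside branches).
Carbon count: 13.

13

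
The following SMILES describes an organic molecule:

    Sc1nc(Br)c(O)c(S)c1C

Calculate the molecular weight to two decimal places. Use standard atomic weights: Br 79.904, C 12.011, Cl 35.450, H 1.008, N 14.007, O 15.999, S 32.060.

252.14 g/mol

First, the molecular formula is C6H6BrNOS2 (counting implicit H from valence).
  Br: 1 × 79.904 = 79.904
  C: 6 × 12.011 = 72.066
  H: 6 × 1.008 = 6.048
  N: 1 × 14.007 = 14.007
  O: 1 × 15.999 = 15.999
  S: 2 × 32.060 = 64.120
Sum: 1×79.904 + 6×12.011 + 6×1.008 + 1×14.007 + 1×15.999 + 2×32.060 = 252.144 → 252.14 g/mol.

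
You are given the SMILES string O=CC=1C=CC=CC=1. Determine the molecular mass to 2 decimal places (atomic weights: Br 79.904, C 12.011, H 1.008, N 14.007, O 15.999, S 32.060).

106.12 g/mol

First, the molecular formula is C7H6O (counting implicit H from valence).
  C: 7 × 12.011 = 84.077
  H: 6 × 1.008 = 6.048
  O: 1 × 15.999 = 15.999
Sum: 7×12.011 + 6×1.008 + 1×15.999 = 106.124 → 106.12 g/mol.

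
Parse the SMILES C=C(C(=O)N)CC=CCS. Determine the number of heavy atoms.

10

Every atom symbol written in the SMILES (organic subset) is one heavy atom; implicit H are not written.
Heavy atoms by element → C:7, N:1, O:1, S:1.
Total: 10.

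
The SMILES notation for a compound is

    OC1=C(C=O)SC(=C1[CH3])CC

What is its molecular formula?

Walk through each heavy atom and fill implicit hydrogens from standard valence (C 4, N 3, O 2, S 2, halogen 1):
  atom 1: O, bond orders sum to 1 (valence 2) → 1 H
  atom 2: C, bond orders sum to 4 (valence 4) → 0 H
  atom 3: C, bond orders sum to 4 (valence 4) → 0 H
  atom 4: C, bond orders sum to 3 (valence 4) → 1 H
  atom 5: O, bond orders sum to 2 (valence 2) → 0 H
  atom 6: S, bond orders sum to 2 (valence 2) → 0 H
  atom 7: C, bond orders sum to 4 (valence 4) → 0 H
  atom 8: C, bond orders sum to 4 (valence 4) → 0 H
  atom 9: C with explicit H count 3
  atom 10: C, bond orders sum to 2 (valence 4) → 2 H
  atom 11: C, bond orders sum to 1 (valence 4) → 3 H
Totals → C:8, H:10, O:2, S:1.

C8H10O2S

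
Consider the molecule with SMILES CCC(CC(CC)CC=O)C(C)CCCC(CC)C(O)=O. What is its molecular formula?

C18H34O3

Walk through each heavy atom and fill implicit hydrogens from standard valence (C 4, N 3, O 2, S 2, halogen 1):
  atom 1: C, bond orders sum to 1 (valence 4) → 3 H
  atom 2: C, bond orders sum to 2 (valence 4) → 2 H
  atom 3: C, bond orders sum to 3 (valence 4) → 1 H
  atom 4: C, bond orders sum to 2 (valence 4) → 2 H
  atom 5: C, bond orders sum to 3 (valence 4) → 1 H
  atom 6: C, bond orders sum to 2 (valence 4) → 2 H
  atom 7: C, bond orders sum to 1 (valence 4) → 3 H
  atom 8: C, bond orders sum to 2 (valence 4) → 2 H
  atom 9: C, bond orders sum to 3 (valence 4) → 1 H
  atom 10: O, bond orders sum to 2 (valence 2) → 0 H
  atom 11: C, bond orders sum to 3 (valence 4) → 1 H
  atom 12: C, bond orders sum to 1 (valence 4) → 3 H
  atom 13: C, bond orders sum to 2 (valence 4) → 2 H
  atom 14: C, bond orders sum to 2 (valence 4) → 2 H
  atom 15: C, bond orders sum to 2 (valence 4) → 2 H
  atom 16: C, bond orders sum to 3 (valence 4) → 1 H
  atom 17: C, bond orders sum to 2 (valence 4) → 2 H
  atom 18: C, bond orders sum to 1 (valence 4) → 3 H
  atom 19: C, bond orders sum to 4 (valence 4) → 0 H
  atom 20: O, bond orders sum to 1 (valence 2) → 1 H
  atom 21: O, bond orders sum to 2 (valence 2) → 0 H
Totals → C:18, H:34, O:3.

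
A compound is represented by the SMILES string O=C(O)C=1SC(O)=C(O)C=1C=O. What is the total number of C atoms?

Count every carbon token in the SMILES (each C, including those in ring-closure positions and inside branches).
Carbon count: 6.

6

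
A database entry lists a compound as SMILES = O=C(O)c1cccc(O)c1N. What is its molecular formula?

Walk through each heavy atom and fill implicit hydrogens from standard valence (C 4, N 3, O 2, S 2, halogen 1); for lowercase aromatic atoms, an aromatic c carries 1 H when it has two neighbours and 0 H with three, and aromatic n carries 0 H:
  atom 1: O, bond orders sum to 2 (valence 2) → 0 H
  atom 2: C, bond orders sum to 4 (valence 4) → 0 H
  atom 3: O, bond orders sum to 1 (valence 2) → 1 H
  atom 4: aromatic c, 3 neighbours → 0 H
  atom 5: aromatic c, 2 neighbours → 1 H
  atom 6: aromatic c, 2 neighbours → 1 H
  atom 7: aromatic c, 2 neighbours → 1 H
  atom 8: aromatic c, 3 neighbours → 0 H
  atom 9: O, bond orders sum to 1 (valence 2) → 1 H
  atom 10: aromatic c, 3 neighbours → 0 H
  atom 11: N, bond orders sum to 1 (valence 3) → 2 H
Totals → C:7, H:7, N:1, O:3.
In Hill order: C7H7NO3.

C7H7NO3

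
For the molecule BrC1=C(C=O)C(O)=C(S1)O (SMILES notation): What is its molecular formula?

C5H3BrO3S

Walk through each heavy atom and fill implicit hydrogens from standard valence (C 4, N 3, O 2, S 2, halogen 1):
  atom 1: Br (halogen, monovalent) → 0 H
  atom 2: C, bond orders sum to 4 (valence 4) → 0 H
  atom 3: C, bond orders sum to 4 (valence 4) → 0 H
  atom 4: C, bond orders sum to 3 (valence 4) → 1 H
  atom 5: O, bond orders sum to 2 (valence 2) → 0 H
  atom 6: C, bond orders sum to 4 (valence 4) → 0 H
  atom 7: O, bond orders sum to 1 (valence 2) → 1 H
  atom 8: C, bond orders sum to 4 (valence 4) → 0 H
  atom 9: S, bond orders sum to 2 (valence 2) → 0 H
  atom 10: O, bond orders sum to 1 (valence 2) → 1 H
Totals → C:5, H:3, Br:1, O:3, S:1.
In Hill order: C5H3BrO3S.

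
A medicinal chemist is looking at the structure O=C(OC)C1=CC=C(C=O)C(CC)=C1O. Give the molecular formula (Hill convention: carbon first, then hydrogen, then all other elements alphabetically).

C11H12O4

Walk through each heavy atom and fill implicit hydrogens from standard valence (C 4, N 3, O 2, S 2, halogen 1):
  atom 1: O, bond orders sum to 2 (valence 2) → 0 H
  atom 2: C, bond orders sum to 4 (valence 4) → 0 H
  atom 3: O, bond orders sum to 2 (valence 2) → 0 H
  atom 4: C, bond orders sum to 1 (valence 4) → 3 H
  atom 5: C, bond orders sum to 4 (valence 4) → 0 H
  atom 6: C, bond orders sum to 3 (valence 4) → 1 H
  atom 7: C, bond orders sum to 3 (valence 4) → 1 H
  atom 8: C, bond orders sum to 4 (valence 4) → 0 H
  atom 9: C, bond orders sum to 3 (valence 4) → 1 H
  atom 10: O, bond orders sum to 2 (valence 2) → 0 H
  atom 11: C, bond orders sum to 4 (valence 4) → 0 H
  atom 12: C, bond orders sum to 2 (valence 4) → 2 H
  atom 13: C, bond orders sum to 1 (valence 4) → 3 H
  atom 14: C, bond orders sum to 4 (valence 4) → 0 H
  atom 15: O, bond orders sum to 1 (valence 2) → 1 H
Totals → C:11, H:12, O:4.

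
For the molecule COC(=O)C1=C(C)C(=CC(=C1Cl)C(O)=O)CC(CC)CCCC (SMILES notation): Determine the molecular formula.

C18H25ClO4

Walk through each heavy atom and fill implicit hydrogens from standard valence (C 4, N 3, O 2, S 2, halogen 1):
  atom 1: C, bond orders sum to 1 (valence 4) → 3 H
  atom 2: O, bond orders sum to 2 (valence 2) → 0 H
  atom 3: C, bond orders sum to 4 (valence 4) → 0 H
  atom 4: O, bond orders sum to 2 (valence 2) → 0 H
  atom 5: C, bond orders sum to 4 (valence 4) → 0 H
  atom 6: C, bond orders sum to 4 (valence 4) → 0 H
  atom 7: C, bond orders sum to 1 (valence 4) → 3 H
  atom 8: C, bond orders sum to 4 (valence 4) → 0 H
  atom 9: C, bond orders sum to 3 (valence 4) → 1 H
  atom 10: C, bond orders sum to 4 (valence 4) → 0 H
  atom 11: C, bond orders sum to 4 (valence 4) → 0 H
  atom 12: Cl (halogen, monovalent) → 0 H
  atom 13: C, bond orders sum to 4 (valence 4) → 0 H
  atom 14: O, bond orders sum to 1 (valence 2) → 1 H
  atom 15: O, bond orders sum to 2 (valence 2) → 0 H
  atom 16: C, bond orders sum to 2 (valence 4) → 2 H
  atom 17: C, bond orders sum to 3 (valence 4) → 1 H
  atom 18: C, bond orders sum to 2 (valence 4) → 2 H
  atom 19: C, bond orders sum to 1 (valence 4) → 3 H
  atom 20: C, bond orders sum to 2 (valence 4) → 2 H
  atom 21: C, bond orders sum to 2 (valence 4) → 2 H
  atom 22: C, bond orders sum to 2 (valence 4) → 2 H
  atom 23: C, bond orders sum to 1 (valence 4) → 3 H
Totals → C:18, H:25, Cl:1, O:4.
In Hill order: C18H25ClO4.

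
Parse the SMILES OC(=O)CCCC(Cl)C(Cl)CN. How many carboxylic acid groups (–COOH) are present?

The carboxylic acid motif appears at heavy-atom position 2 in the SMILES.
Other groups present: 1 primary amine.
Carboxylic acid count: 1.

1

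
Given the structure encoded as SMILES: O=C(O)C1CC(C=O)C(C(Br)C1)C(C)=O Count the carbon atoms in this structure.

Count every carbon token in the SMILES (each C, including those in ring-closure positions and inside branches).
Carbon count: 10.

10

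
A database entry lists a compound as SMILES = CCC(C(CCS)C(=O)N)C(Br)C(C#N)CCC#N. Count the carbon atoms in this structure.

Count every carbon token in the SMILES (each C, including those in ring-closure positions and inside branches).
Carbon count: 13.

13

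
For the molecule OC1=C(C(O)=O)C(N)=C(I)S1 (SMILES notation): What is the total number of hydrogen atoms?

Walk through each heavy atom and fill implicit hydrogens from standard valence (C 4, N 3, O 2, S 2, halogen 1):
  atom 1: O, bond orders sum to 1 (valence 2) → 1 H
  atom 2: C, bond orders sum to 4 (valence 4) → 0 H
  atom 3: C, bond orders sum to 4 (valence 4) → 0 H
  atom 4: C, bond orders sum to 4 (valence 4) → 0 H
  atom 5: O, bond orders sum to 1 (valence 2) → 1 H
  atom 6: O, bond orders sum to 2 (valence 2) → 0 H
  atom 7: C, bond orders sum to 4 (valence 4) → 0 H
  atom 8: N, bond orders sum to 1 (valence 3) → 2 H
  atom 9: C, bond orders sum to 4 (valence 4) → 0 H
  atom 10: I (halogen, monovalent) → 0 H
  atom 11: S, bond orders sum to 2 (valence 2) → 0 H
Total hydrogens: 4.

4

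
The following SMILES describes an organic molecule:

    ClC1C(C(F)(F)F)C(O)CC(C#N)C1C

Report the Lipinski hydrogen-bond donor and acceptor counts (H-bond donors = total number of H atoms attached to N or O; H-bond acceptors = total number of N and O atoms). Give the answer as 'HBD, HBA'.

1, 2

Donors: find every N or O and count the H atoms it carries.
  atom 9 (O): bond orders sum to 1 → 1 H
  atom 13 (N): bond orders sum to 3 → 0 H
Lipinski HBD = 1.
Acceptors: N atoms = 1, O atoms = 1 → HBA = 2.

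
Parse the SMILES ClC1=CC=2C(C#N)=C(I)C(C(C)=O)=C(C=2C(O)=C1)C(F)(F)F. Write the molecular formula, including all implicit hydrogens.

Walk through each heavy atom and fill implicit hydrogens from standard valence (C 4, N 3, O 2, S 2, halogen 1):
  atom 1: Cl (halogen, monovalent) → 0 H
  atom 2: C, bond orders sum to 4 (valence 4) → 0 H
  atom 3: C, bond orders sum to 3 (valence 4) → 1 H
  atom 4: C, bond orders sum to 4 (valence 4) → 0 H
  atom 5: C, bond orders sum to 4 (valence 4) → 0 H
  atom 6: C, bond orders sum to 4 (valence 4) → 0 H
  atom 7: N, bond orders sum to 3 (valence 3) → 0 H
  atom 8: C, bond orders sum to 4 (valence 4) → 0 H
  atom 9: I (halogen, monovalent) → 0 H
  atom 10: C, bond orders sum to 4 (valence 4) → 0 H
  atom 11: C, bond orders sum to 4 (valence 4) → 0 H
  atom 12: C, bond orders sum to 1 (valence 4) → 3 H
  atom 13: O, bond orders sum to 2 (valence 2) → 0 H
  atom 14: C, bond orders sum to 4 (valence 4) → 0 H
  atom 15: C, bond orders sum to 4 (valence 4) → 0 H
  atom 16: C, bond orders sum to 4 (valence 4) → 0 H
  atom 17: O, bond orders sum to 1 (valence 2) → 1 H
  atom 18: C, bond orders sum to 3 (valence 4) → 1 H
  atom 19: C, bond orders sum to 4 (valence 4) → 0 H
  atom 20: F (halogen, monovalent) → 0 H
  atom 21: F (halogen, monovalent) → 0 H
  atom 22: F (halogen, monovalent) → 0 H
Totals → C:14, H:6, Cl:1, F:3, I:1, N:1, O:2.

C14H6ClF3INO2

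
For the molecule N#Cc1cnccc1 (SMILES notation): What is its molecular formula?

Walk through each heavy atom and fill implicit hydrogens from standard valence (C 4, N 3, O 2, S 2, halogen 1); for lowercase aromatic atoms, an aromatic c carries 1 H when it has two neighbours and 0 H with three, and aromatic n carries 0 H:
  atom 1: N, bond orders sum to 3 (valence 3) → 0 H
  atom 2: C, bond orders sum to 4 (valence 4) → 0 H
  atom 3: aromatic c, 3 neighbours → 0 H
  atom 4: aromatic c, 2 neighbours → 1 H
  atom 5: aromatic n, 2 neighbours → 0 H
  atom 6: aromatic c, 2 neighbours → 1 H
  atom 7: aromatic c, 2 neighbours → 1 H
  atom 8: aromatic c, 2 neighbours → 1 H
Totals → C:6, H:4, N:2.

C6H4N2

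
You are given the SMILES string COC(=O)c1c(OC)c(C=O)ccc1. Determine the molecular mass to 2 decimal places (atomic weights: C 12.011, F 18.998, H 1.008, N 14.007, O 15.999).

194.19 g/mol

First, the molecular formula is C10H10O4 (counting implicit H from valence).
  C: 10 × 12.011 = 120.110
  H: 10 × 1.008 = 10.080
  O: 4 × 15.999 = 63.996
Sum: 10×12.011 + 10×1.008 + 4×15.999 = 194.186 → 194.19 g/mol.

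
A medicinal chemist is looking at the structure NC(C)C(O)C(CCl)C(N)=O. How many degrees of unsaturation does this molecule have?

1

Degree of unsaturation = (number of rings) + (number of π bonds).
Ring closures in the SMILES: 0.
π bonds: 1 double bond (each 1 DoU) → 1 DoU from unsaturation.
Total DoU = 0 + 1 = 1.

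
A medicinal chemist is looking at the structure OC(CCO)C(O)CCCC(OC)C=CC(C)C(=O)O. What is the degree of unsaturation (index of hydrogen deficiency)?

2

Degree of unsaturation = (number of rings) + (number of π bonds).
Ring closures in the SMILES: 0.
π bonds: 2 double bonds (each 1 DoU) → 2 DoU from unsaturation.
Total DoU = 0 + 2 = 2.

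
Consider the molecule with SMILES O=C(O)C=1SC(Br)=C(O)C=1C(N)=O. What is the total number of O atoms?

Scan the SMILES for O atoms (remember two-letter symbols like Cl and Br are single atoms).
Oxygen count: 4.

4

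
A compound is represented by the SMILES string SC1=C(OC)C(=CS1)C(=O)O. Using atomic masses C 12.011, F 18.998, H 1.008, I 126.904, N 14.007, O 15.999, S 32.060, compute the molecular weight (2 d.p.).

First, the molecular formula is C6H6O3S2 (counting implicit H from valence).
  C: 6 × 12.011 = 72.066
  H: 6 × 1.008 = 6.048
  O: 3 × 15.999 = 47.997
  S: 2 × 32.060 = 64.120
Sum: 6×12.011 + 6×1.008 + 3×15.999 + 2×32.060 = 190.231 → 190.23 g/mol.

190.23 g/mol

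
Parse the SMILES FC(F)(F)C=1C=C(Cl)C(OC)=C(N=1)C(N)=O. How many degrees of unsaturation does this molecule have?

5

Molecular formula: C8H6ClF3N2O2.
DoU = (2C + 2 + N − H − X) / 2, where X is the halogen count and O/S are ignored.
    = (2·8 + 2 + 2 − 6 − 4) / 2 = 10 / 2 = 5.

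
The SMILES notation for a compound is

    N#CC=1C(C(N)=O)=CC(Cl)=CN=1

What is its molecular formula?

C7H4ClN3O

Walk through each heavy atom and fill implicit hydrogens from standard valence (C 4, N 3, O 2, S 2, halogen 1):
  atom 1: N, bond orders sum to 3 (valence 3) → 0 H
  atom 2: C, bond orders sum to 4 (valence 4) → 0 H
  atom 3: C, bond orders sum to 4 (valence 4) → 0 H
  atom 4: C, bond orders sum to 4 (valence 4) → 0 H
  atom 5: C, bond orders sum to 4 (valence 4) → 0 H
  atom 6: N, bond orders sum to 1 (valence 3) → 2 H
  atom 7: O, bond orders sum to 2 (valence 2) → 0 H
  atom 8: C, bond orders sum to 3 (valence 4) → 1 H
  atom 9: C, bond orders sum to 4 (valence 4) → 0 H
  atom 10: Cl (halogen, monovalent) → 0 H
  atom 11: C, bond orders sum to 3 (valence 4) → 1 H
  atom 12: N, bond orders sum to 3 (valence 3) → 0 H
Totals → C:7, H:4, Cl:1, N:3, O:1.
In Hill order: C7H4ClN3O.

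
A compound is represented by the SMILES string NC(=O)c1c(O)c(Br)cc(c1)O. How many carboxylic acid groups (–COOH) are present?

0

Scan the SMILES for the carboxylic acid motif — none present.
Groups that are present: 1 amide, 2 hydroxyl.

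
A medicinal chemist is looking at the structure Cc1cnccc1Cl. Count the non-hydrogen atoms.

8

Every atom symbol written in the SMILES (organic subset) is one heavy atom; implicit H are not written.
Heavy atoms by element → C:6, Cl:1, N:1.
Total: 8.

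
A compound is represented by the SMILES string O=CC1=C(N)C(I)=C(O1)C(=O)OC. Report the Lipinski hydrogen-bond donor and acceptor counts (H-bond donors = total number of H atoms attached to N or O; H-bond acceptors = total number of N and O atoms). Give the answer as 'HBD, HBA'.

Donors: find every N or O and count the H atoms it carries.
  atom 1 (O): bond orders sum to 2 → 0 H
  atom 5 (N): bond orders sum to 1 → 2 H
  atom 9 (O): bond orders sum to 2 → 0 H
  atom 11 (O): bond orders sum to 2 → 0 H
  atom 12 (O): bond orders sum to 2 → 0 H
Lipinski HBD = 2.
Acceptors: N atoms = 1, O atoms = 4 → HBA = 5.

2, 5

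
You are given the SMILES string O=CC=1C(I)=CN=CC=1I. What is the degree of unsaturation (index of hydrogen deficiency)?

5

Molecular formula: C6H3I2NO.
DoU = (2C + 2 + N − H − X) / 2, where X is the halogen count and O/S are ignored.
    = (2·6 + 2 + 1 − 3 − 2) / 2 = 10 / 2 = 5.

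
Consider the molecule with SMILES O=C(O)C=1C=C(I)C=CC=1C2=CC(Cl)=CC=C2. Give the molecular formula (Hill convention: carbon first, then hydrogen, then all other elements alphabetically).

C13H8ClIO2

Walk through each heavy atom and fill implicit hydrogens from standard valence (C 4, N 3, O 2, S 2, halogen 1):
  atom 1: O, bond orders sum to 2 (valence 2) → 0 H
  atom 2: C, bond orders sum to 4 (valence 4) → 0 H
  atom 3: O, bond orders sum to 1 (valence 2) → 1 H
  atom 4: C, bond orders sum to 4 (valence 4) → 0 H
  atom 5: C, bond orders sum to 3 (valence 4) → 1 H
  atom 6: C, bond orders sum to 4 (valence 4) → 0 H
  atom 7: I (halogen, monovalent) → 0 H
  atom 8: C, bond orders sum to 3 (valence 4) → 1 H
  atom 9: C, bond orders sum to 3 (valence 4) → 1 H
  atom 10: C, bond orders sum to 4 (valence 4) → 0 H
  atom 11: C, bond orders sum to 4 (valence 4) → 0 H
  atom 12: C, bond orders sum to 3 (valence 4) → 1 H
  atom 13: C, bond orders sum to 4 (valence 4) → 0 H
  atom 14: Cl (halogen, monovalent) → 0 H
  atom 15: C, bond orders sum to 3 (valence 4) → 1 H
  atom 16: C, bond orders sum to 3 (valence 4) → 1 H
  atom 17: C, bond orders sum to 3 (valence 4) → 1 H
Totals → C:13, H:8, Cl:1, I:1, O:2.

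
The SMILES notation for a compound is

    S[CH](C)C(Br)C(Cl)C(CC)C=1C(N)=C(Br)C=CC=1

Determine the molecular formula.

C13H18Br2ClNS

Walk through each heavy atom and fill implicit hydrogens from standard valence (C 4, N 3, O 2, S 2, halogen 1):
  atom 1: S, bond orders sum to 1 (valence 2) → 1 H
  atom 2: C with explicit H count 1
  atom 3: C, bond orders sum to 1 (valence 4) → 3 H
  atom 4: C, bond orders sum to 3 (valence 4) → 1 H
  atom 5: Br (halogen, monovalent) → 0 H
  atom 6: C, bond orders sum to 3 (valence 4) → 1 H
  atom 7: Cl (halogen, monovalent) → 0 H
  atom 8: C, bond orders sum to 3 (valence 4) → 1 H
  atom 9: C, bond orders sum to 2 (valence 4) → 2 H
  atom 10: C, bond orders sum to 1 (valence 4) → 3 H
  atom 11: C, bond orders sum to 4 (valence 4) → 0 H
  atom 12: C, bond orders sum to 4 (valence 4) → 0 H
  atom 13: N, bond orders sum to 1 (valence 3) → 2 H
  atom 14: C, bond orders sum to 4 (valence 4) → 0 H
  atom 15: Br (halogen, monovalent) → 0 H
  atom 16: C, bond orders sum to 3 (valence 4) → 1 H
  atom 17: C, bond orders sum to 3 (valence 4) → 1 H
  atom 18: C, bond orders sum to 3 (valence 4) → 1 H
Totals → C:13, H:18, Br:2, Cl:1, N:1, S:1.
In Hill order: C13H18Br2ClNS.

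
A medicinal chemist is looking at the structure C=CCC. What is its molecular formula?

C4H8

Walk through each heavy atom and fill implicit hydrogens from standard valence (C 4, N 3, O 2, S 2, halogen 1):
  atom 1: C, bond orders sum to 2 (valence 4) → 2 H
  atom 2: C, bond orders sum to 3 (valence 4) → 1 H
  atom 3: C, bond orders sum to 2 (valence 4) → 2 H
  atom 4: C, bond orders sum to 1 (valence 4) → 3 H
Totals → C:4, H:8.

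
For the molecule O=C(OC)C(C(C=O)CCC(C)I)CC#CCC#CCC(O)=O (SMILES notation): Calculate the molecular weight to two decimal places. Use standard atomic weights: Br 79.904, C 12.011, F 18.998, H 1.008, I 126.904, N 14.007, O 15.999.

First, the molecular formula is C17H21IO5 (counting implicit H from valence).
  C: 17 × 12.011 = 204.187
  H: 21 × 1.008 = 21.168
  I: 1 × 126.904 = 126.904
  O: 5 × 15.999 = 79.995
Sum: 17×12.011 + 21×1.008 + 1×126.904 + 5×15.999 = 432.254 → 432.25 g/mol.

432.25 g/mol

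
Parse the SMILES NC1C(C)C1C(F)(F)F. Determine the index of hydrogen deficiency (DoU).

1

Degree of unsaturation = (number of rings) + (number of π bonds).
Ring closures in the SMILES: 1.
π bonds: none → 0 DoU from unsaturation.
Total DoU = 1 + 0 = 1.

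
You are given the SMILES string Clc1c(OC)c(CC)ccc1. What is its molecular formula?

C9H11ClO

Walk through each heavy atom and fill implicit hydrogens from standard valence (C 4, N 3, O 2, S 2, halogen 1); for lowercase aromatic atoms, an aromatic c carries 1 H when it has two neighbours and 0 H with three, and aromatic n carries 0 H:
  atom 1: Cl (halogen, monovalent) → 0 H
  atom 2: aromatic c, 3 neighbours → 0 H
  atom 3: aromatic c, 3 neighbours → 0 H
  atom 4: O, bond orders sum to 2 (valence 2) → 0 H
  atom 5: C, bond orders sum to 1 (valence 4) → 3 H
  atom 6: aromatic c, 3 neighbours → 0 H
  atom 7: C, bond orders sum to 2 (valence 4) → 2 H
  atom 8: C, bond orders sum to 1 (valence 4) → 3 H
  atom 9: aromatic c, 2 neighbours → 1 H
  atom 10: aromatic c, 2 neighbours → 1 H
  atom 11: aromatic c, 2 neighbours → 1 H
Totals → C:9, H:11, Cl:1, O:1.
In Hill order: C9H11ClO.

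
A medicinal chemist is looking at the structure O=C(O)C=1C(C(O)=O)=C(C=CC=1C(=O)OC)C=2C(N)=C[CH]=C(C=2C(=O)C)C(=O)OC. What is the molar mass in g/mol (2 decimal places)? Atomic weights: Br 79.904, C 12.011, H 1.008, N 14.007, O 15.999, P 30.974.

415.35 g/mol

First, the molecular formula is C20H17NO9 (counting implicit H from valence).
  C: 20 × 12.011 = 240.220
  H: 17 × 1.008 = 17.136
  N: 1 × 14.007 = 14.007
  O: 9 × 15.999 = 143.991
Sum: 20×12.011 + 17×1.008 + 1×14.007 + 9×15.999 = 415.354 → 415.35 g/mol.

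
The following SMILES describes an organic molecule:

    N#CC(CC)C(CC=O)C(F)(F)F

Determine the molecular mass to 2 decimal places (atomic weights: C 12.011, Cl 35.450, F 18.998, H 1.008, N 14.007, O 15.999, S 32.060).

193.17 g/mol

First, the molecular formula is C8H10F3NO (counting implicit H from valence).
  C: 8 × 12.011 = 96.088
  F: 3 × 18.998 = 56.994
  H: 10 × 1.008 = 10.080
  N: 1 × 14.007 = 14.007
  O: 1 × 15.999 = 15.999
Sum: 8×12.011 + 3×18.998 + 10×1.008 + 1×14.007 + 1×15.999 = 193.168 → 193.17 g/mol.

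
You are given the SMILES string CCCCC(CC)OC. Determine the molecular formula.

C8H18O

Walk through each heavy atom and fill implicit hydrogens from standard valence (C 4, N 3, O 2, S 2, halogen 1):
  atom 1: C, bond orders sum to 1 (valence 4) → 3 H
  atom 2: C, bond orders sum to 2 (valence 4) → 2 H
  atom 3: C, bond orders sum to 2 (valence 4) → 2 H
  atom 4: C, bond orders sum to 2 (valence 4) → 2 H
  atom 5: C, bond orders sum to 3 (valence 4) → 1 H
  atom 6: C, bond orders sum to 2 (valence 4) → 2 H
  atom 7: C, bond orders sum to 1 (valence 4) → 3 H
  atom 8: O, bond orders sum to 2 (valence 2) → 0 H
  atom 9: C, bond orders sum to 1 (valence 4) → 3 H
Totals → C:8, H:18, O:1.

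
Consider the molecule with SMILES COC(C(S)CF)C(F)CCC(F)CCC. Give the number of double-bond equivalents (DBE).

0

Molecular formula: C11H21F3OS.
DoU = (2C + 2 + N − H − X) / 2, where X is the halogen count and O/S are ignored.
    = (2·11 + 2 + 0 − 21 − 3) / 2 = 0 / 2 = 0.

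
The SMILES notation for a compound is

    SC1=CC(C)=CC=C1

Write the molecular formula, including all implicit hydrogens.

Walk through each heavy atom and fill implicit hydrogens from standard valence (C 4, N 3, O 2, S 2, halogen 1):
  atom 1: S, bond orders sum to 1 (valence 2) → 1 H
  atom 2: C, bond orders sum to 4 (valence 4) → 0 H
  atom 3: C, bond orders sum to 3 (valence 4) → 1 H
  atom 4: C, bond orders sum to 4 (valence 4) → 0 H
  atom 5: C, bond orders sum to 1 (valence 4) → 3 H
  atom 6: C, bond orders sum to 3 (valence 4) → 1 H
  atom 7: C, bond orders sum to 3 (valence 4) → 1 H
  atom 8: C, bond orders sum to 3 (valence 4) → 1 H
Totals → C:7, H:8, S:1.

C7H8S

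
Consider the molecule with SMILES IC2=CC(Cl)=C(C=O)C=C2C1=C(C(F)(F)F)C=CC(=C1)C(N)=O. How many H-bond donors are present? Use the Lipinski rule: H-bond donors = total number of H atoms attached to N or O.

2

Donors: find every N or O and count the H atoms it carries.
  atom 8 (O): bond orders sum to 2 → 0 H
  atom 22 (N): bond orders sum to 1 → 2 H
  atom 23 (O): bond orders sum to 2 → 0 H
Lipinski HBD = 2.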